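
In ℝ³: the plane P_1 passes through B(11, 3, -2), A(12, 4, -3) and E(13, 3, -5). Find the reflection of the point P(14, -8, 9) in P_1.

(-4, -2, -3)

BA = (1, 1, -1), BE = (2, 0, -3); a normal to P_1 is BA × BE = (-3, 1, -2).
Using B: P_1 has equation -3x + y - 2z = -26.
λ = (n·P − d)/|n|² = (-68 − (-26))/14 = -3.
Reflection = P − 2λn = (14, -8, 9) − (-6)·(-3, 1, -2) = (-4, -2, -3).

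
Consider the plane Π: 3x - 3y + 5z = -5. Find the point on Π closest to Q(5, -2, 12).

(-1, 4, 2)

Foot = Q − λn with λ = (n·Q − d)/|n|² = (81 − (-5))/43 = 2.
Foot = (5, -2, 12) − 2·(3, -3, 5) = (-1, 4, 2).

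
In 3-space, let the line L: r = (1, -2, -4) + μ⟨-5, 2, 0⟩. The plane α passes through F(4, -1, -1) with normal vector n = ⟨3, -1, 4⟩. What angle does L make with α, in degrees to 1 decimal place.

α: n·r = n·F gives 3x - y + 4z = 9.
sin θ = |n·v| / (|n||v|) = |-17| / (√26 · √29) = 0.61910.
θ ≈ 38.3°.

38.3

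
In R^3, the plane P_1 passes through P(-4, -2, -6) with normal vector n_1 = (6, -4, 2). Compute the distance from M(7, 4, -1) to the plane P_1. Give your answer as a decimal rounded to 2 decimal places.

P_1: n_1·r = n_1·P gives 6x - 4y + 2z = -28.
n·M − d = (6)·(7) + (-4)·(4) + (2)·(-1) − (-28) = 52; |n| = √56.
Distance = |52| / √56 = 52/√56 ≈ 6.95.

6.95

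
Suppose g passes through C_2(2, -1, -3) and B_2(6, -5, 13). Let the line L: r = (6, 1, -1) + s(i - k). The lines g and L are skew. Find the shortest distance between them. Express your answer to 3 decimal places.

A direction vector for g is B_2 − C_2 = (4, -4, 16).
Common perpendicular direction n = (4, -4, 16) × (1, 0, -1) = (4, 20, 4).
With w = (6, 1, -1) − (2, -1, -3) = (4, 2, 2), w · n = 64.
Distance = |w · n| / |n| = |64| / √432 ≈ 3.079.

3.079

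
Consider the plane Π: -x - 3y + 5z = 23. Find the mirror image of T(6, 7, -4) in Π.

(2, -5, 16)

λ = (n·T − d)/|n|² = (-47 − 23)/35 = -2.
Reflection = T − 2λn = (6, 7, -4) − (-4)·(-1, -3, 5) = (2, -5, 16).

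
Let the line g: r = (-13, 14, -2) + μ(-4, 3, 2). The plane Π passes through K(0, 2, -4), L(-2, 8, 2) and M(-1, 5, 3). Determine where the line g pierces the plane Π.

(-1, 5, -8)

KL = (-2, 6, 6), KM = (-1, 3, 7); a normal to Π is KL × KM = (24, 8, 0).
Using K: Π has equation 24x + 8y = 16.
Substitute r = (-13, 14, -2) + t(-4, 3, 2) into the plane: -200 + (-72)t = 16, so t = -3.
Intersection: (-13, 14, -2) + (-3)·(-4, 3, 2) = (-1, 5, -8).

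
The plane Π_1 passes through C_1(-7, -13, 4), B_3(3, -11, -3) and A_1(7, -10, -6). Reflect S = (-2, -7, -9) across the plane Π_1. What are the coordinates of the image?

(0, -3, -5)

C_1B_3 = (10, 2, -7), C_1A_1 = (14, 3, -10); a normal to Π_1 is C_1B_3 × C_1A_1 = (1, 2, 2).
Using C_1: Π_1 has equation x + 2y + 2z = -25.
λ = (n·S − d)/|n|² = (-34 − (-25))/9 = -1.
Reflection = S − 2λn = (-2, -7, -9) − (-2)·(1, 2, 2) = (0, -3, -5).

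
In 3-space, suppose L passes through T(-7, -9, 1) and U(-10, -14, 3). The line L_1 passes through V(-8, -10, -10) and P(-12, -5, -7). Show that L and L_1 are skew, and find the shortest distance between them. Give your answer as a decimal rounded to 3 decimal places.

A direction vector for L is U − T = (-3, -5, 2).
A direction vector for L_1 is P − V = (-4, 5, 3).
Common perpendicular direction n = (-3, -5, 2) × (-4, 5, 3) = (-25, 1, -35).
With w = (-8, -10, -10) − (-7, -9, 1) = (-1, -1, -11), w · n = 409.
Since n ≠ 0 the lines are not parallel, and w · n = 409 ≠ 0 so they do not intersect; hence they are skew.
Distance = |w · n| / |n| = |409| / √1851 ≈ 9.506.

9.506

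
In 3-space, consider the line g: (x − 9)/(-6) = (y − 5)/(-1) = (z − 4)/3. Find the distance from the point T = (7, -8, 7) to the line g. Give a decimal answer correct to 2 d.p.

12.52

g has direction (-6, -1, 3) through (9, 5, 4).
Taking (9, 5, 4) on g with direction v = (-6, -1, 3): w = T − (9, 5, 4) = (-2, -13, 3), and w × v = (-36, -12, -76).
Distance = |w × v| / |v| = √7216 / √46 ≈ 12.52.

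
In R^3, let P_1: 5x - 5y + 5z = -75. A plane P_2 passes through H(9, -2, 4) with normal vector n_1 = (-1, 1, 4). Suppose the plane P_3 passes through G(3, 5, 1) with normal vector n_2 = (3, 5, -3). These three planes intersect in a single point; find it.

(-5, 8, -2)

P_2: n_1·r = n_1·H gives -x + y + 4z = 5.
P_3: n_2·r = n_2·G gives 3x + 5y - 3z = 31.
Solving the 3×3 linear system 5x - 5y + 5z = -75, -x + y + 4z = 5, 3x + 5y - 3z = 31 (e.g. by elimination or Cramer's rule, determinant = -200) gives (-5, 8, -2).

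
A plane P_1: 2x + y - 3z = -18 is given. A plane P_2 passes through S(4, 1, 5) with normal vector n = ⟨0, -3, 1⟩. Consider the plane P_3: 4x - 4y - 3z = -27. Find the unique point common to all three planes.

P_2: n·r = n·S gives -3y + z = 2.
Solving the 3×3 linear system 2x + y - 3z = -18, -3y + z = 2, 4x - 4y - 3z = -27 (e.g. by elimination or Cramer's rule, determinant = -6) gives (-2, 1, 5).

(-2, 1, 5)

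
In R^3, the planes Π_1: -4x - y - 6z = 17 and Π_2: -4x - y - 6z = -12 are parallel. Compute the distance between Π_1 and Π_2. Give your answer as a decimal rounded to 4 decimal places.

3.9835

Same normal n = (-4, -1, -6) with |n| = √53; distance = |17 − (-12)| / |n| = 29/√53 ≈ 3.9835.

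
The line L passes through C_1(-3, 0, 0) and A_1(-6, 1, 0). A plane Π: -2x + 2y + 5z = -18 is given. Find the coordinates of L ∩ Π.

(6, -3, 0)

A direction vector for L is A_1 − C_1 = (-3, 1, 0).
Substitute r = (-3, 0, 0) + t(-3, 1, 0) into the plane: 6 + 8t = -18, so t = -3.
Intersection: (-3, 0, 0) + (-3)·(-3, 1, 0) = (6, -3, 0).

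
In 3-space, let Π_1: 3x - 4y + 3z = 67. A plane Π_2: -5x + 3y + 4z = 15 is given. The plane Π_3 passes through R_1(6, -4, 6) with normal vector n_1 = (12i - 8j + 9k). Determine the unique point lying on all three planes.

(-1, -10, 10)

Π_3: n_1·r = n_1·R_1 gives 12x - 8y + 9z = 158.
Solving the 3×3 linear system 3x - 4y + 3z = 67, -5x + 3y + 4z = 15, 12x - 8y + 9z = 158 (e.g. by elimination or Cramer's rule, determinant = -183) gives (-1, -10, 10).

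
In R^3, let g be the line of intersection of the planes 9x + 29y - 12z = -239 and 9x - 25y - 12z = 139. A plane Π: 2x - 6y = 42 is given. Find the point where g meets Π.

(0, -7, 3)

Direction of g: (9, 29, -12) × (9, -25, -12) = (-648, 0, -486).
A point on g: solving the two plane equations with x = 16 gives (16, -7, 15).
Substitute r = (16, -7, 15) + t(-648, 0, -486) into the plane: 74 + (-1296)t = 42, so t = 2/81.
Intersection: (16, -7, 15) + (2/81)·(-648, 0, -486) = (0, -7, 3).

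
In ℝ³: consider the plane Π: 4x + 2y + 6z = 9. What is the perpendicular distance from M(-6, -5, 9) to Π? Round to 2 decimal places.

1.47

n·M − d = (4)·(-6) + (2)·(-5) + (6)·(9) − 9 = 11; |n| = √56.
Distance = |11| / √56 = 11/√56 ≈ 1.47.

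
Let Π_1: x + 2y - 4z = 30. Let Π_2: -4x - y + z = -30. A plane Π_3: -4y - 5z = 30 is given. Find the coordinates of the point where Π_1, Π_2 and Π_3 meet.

(6, 0, -6)

Solving the 3×3 linear system x + 2y - 4z = 30, -4x - y + z = -30, -4y - 5z = 30 (e.g. by elimination or Cramer's rule, determinant = -95) gives (6, 0, -6).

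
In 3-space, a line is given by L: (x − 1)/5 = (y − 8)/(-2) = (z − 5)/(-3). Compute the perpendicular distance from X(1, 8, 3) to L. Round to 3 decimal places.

L has direction (5, -2, -3) through (1, 8, 5).
Taking (1, 8, 5) on L with direction v = (5, -2, -3): w = X − (1, 8, 5) = (0, 0, -2), and w × v = (-4, -10, 0).
Distance = |w × v| / |v| = √116 / √38 ≈ 1.747.

1.747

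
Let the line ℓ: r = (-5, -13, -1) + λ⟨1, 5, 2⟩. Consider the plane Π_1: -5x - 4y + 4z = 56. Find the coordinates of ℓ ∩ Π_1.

Substitute r = (-5, -13, -1) + t(1, 5, 2) into the plane: 73 + (-17)t = 56, so t = 1.
Intersection: (-5, -13, -1) + 1·(1, 5, 2) = (-4, -8, 1).

(-4, -8, 1)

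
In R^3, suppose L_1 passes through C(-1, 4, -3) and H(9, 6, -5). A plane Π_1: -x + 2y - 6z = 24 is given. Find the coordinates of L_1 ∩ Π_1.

A direction vector for L_1 is H − C = (10, 2, -2).
Substitute r = (-1, 4, -3) + t(10, 2, -2) into the plane: 27 + 6t = 24, so t = -1/2.
Intersection: (-1, 4, -3) + (-1/2)·(10, 2, -2) = (-6, 3, -2).

(-6, 3, -2)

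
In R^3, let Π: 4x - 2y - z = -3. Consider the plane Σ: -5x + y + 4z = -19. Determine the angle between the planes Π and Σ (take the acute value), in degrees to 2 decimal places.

28.90

cos θ = |n₁·n₂| / (|n₁||n₂|) = |-26| / (√21 · √42).
θ = arccos(0.87547) ≈ 28.90°.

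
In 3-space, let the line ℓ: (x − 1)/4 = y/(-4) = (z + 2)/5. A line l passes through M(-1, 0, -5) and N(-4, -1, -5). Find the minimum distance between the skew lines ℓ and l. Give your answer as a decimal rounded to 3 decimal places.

1.689

ℓ has direction (4, -4, 5) through (1, 0, -2).
A direction vector for l is N − M = (-3, -1, 0).
Common perpendicular direction n = (4, -4, 5) × (-3, -1, 0) = (5, -15, -16).
With w = (-1, 0, -5) − (1, 0, -2) = (-2, 0, -3), w · n = 38.
Distance = |w · n| / |n| = |38| / √506 ≈ 1.689.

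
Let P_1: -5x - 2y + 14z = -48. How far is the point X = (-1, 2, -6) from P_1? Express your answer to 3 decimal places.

n·X − d = (-5)·(-1) + (-2)·(2) + (14)·(-6) − (-48) = -35; |n| = √225.
Distance = |-35| / √225 = 35/√225 ≈ 2.333.

2.333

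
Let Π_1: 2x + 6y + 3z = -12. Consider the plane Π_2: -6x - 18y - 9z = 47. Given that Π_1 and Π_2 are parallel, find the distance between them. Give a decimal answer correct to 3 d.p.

Rescale Π_2 by 1/(-3): 2x + 6y + 3z = -47/3. Then distance = |-12 − (-47/3)| / √49 ≈ 0.524.

0.524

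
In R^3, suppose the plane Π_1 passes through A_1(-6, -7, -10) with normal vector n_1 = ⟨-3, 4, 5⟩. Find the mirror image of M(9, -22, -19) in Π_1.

(-9, 2, 11)

Π_1: n_1·r = n_1·A_1 gives -3x + 4y + 5z = -60.
λ = (n·M − d)/|n|² = (-210 − (-60))/50 = -3.
Reflection = M − 2λn = (9, -22, -19) − (-6)·(-3, 4, 5) = (-9, 2, 11).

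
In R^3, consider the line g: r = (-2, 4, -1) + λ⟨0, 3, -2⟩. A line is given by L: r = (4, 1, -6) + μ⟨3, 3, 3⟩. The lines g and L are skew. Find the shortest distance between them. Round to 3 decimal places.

8.273

Common perpendicular direction n = (0, 3, -2) × (3, 3, 3) = (15, -6, -9).
With w = (4, 1, -6) − (-2, 4, -1) = (6, -3, -5), w · n = 153.
Distance = |w · n| / |n| = |153| / √342 ≈ 8.273.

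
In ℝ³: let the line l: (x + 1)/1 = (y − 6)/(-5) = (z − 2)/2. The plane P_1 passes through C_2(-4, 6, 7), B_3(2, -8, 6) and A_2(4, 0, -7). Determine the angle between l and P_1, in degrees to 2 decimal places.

l has direction (1, -5, 2) through (-1, 6, 2).
C_2B_3 = (6, -14, -1), C_2A_2 = (8, -6, -14); a normal to P_1 is C_2B_3 × C_2A_2 = (190, 76, 76).
Using C_2: P_1 has equation 190x + 76y + 76z = 228.
sin θ = |n·v| / (|n||v|) = |-38| / (√47652 · √30) = 0.03178.
θ ≈ 1.82°.

1.82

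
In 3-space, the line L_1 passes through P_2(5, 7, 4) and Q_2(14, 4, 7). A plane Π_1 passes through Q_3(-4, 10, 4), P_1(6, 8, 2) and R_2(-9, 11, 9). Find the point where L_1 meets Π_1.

A direction vector for L_1 is Q_2 − P_2 = (9, -3, 3).
Q_3P_1 = (10, -2, -2), Q_3R_2 = (-5, 1, 5); a normal to Π_1 is Q_3P_1 × Q_3R_2 = (-8, -40, 0).
Using Q_3: Π_1 has equation -8x - 40y = -368.
Substitute r = (5, 7, 4) + t(9, -3, 3) into the plane: -320 + 48t = -368, so t = -1.
Intersection: (5, 7, 4) + (-1)·(9, -3, 3) = (-4, 10, 1).

(-4, 10, 1)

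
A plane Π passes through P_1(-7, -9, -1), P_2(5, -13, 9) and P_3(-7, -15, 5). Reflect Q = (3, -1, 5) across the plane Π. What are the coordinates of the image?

(7, -9, -3)

P_1P_2 = (12, -4, 10), P_1P_3 = (0, -6, 6); a normal to Π is P_1P_2 × P_1P_3 = (36, -72, -72).
Using P_1: Π has equation 36x - 72y - 72z = 468.
λ = (n·Q − d)/|n|² = (-180 − 468)/11664 = -1/18.
Reflection = Q − 2λn = (3, -1, 5) − (-1/9)·(36, -72, -72) = (7, -9, -3).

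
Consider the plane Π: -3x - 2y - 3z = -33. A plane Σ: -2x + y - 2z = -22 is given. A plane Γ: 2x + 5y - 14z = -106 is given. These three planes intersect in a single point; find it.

(3, 0, 8)

Solving the 3×3 linear system -3x - 2y - 3z = -33, -2x + y - 2z = -22, 2x + 5y - 14z = -106 (e.g. by elimination or Cramer's rule, determinant = 112) gives (3, 0, 8).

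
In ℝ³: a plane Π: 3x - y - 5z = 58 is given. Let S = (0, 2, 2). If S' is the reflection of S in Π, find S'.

(12, -2, -18)

λ = (n·S − d)/|n|² = (-12 − 58)/35 = -2.
Reflection = S − 2λn = (0, 2, 2) − (-4)·(3, -1, -5) = (12, -2, -18).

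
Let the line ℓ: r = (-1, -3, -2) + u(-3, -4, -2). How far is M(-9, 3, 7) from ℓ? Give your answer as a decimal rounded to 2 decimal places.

Taking (-1, -3, -2) on ℓ with direction v = (-3, -4, -2): w = M − (-1, -3, -2) = (-8, 6, 9), and w × v = (24, -43, 50).
Distance = |w × v| / |v| = √4925 / √29 ≈ 13.03.

13.03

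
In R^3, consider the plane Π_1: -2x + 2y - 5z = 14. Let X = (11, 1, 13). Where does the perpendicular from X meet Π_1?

(5, 7, -2)

Foot = X − λn with λ = (n·X − d)/|n|² = (-85 − 14)/33 = -3.
Foot = (11, 1, 13) − (-3)·(-2, 2, -5) = (5, 7, -2).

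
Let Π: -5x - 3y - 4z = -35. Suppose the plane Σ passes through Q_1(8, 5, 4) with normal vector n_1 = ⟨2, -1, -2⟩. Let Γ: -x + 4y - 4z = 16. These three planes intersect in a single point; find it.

Σ: n_1·r = n_1·Q_1 gives 2x - y - 2z = 3.
Solving the 3×3 linear system -5x - 3y - 4z = -35, 2x - y - 2z = 3, -x + 4y - 4z = 16 (e.g. by elimination or Cramer's rule, determinant = -118) gives (4, 5, 0).

(4, 5, 0)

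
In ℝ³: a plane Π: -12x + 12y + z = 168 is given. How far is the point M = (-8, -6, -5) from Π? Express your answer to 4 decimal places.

n·M − d = (-12)·(-8) + (12)·(-6) + (1)·(-5) − 168 = -149; |n| = √289.
Distance = |-149| / √289 = 149/√289 ≈ 8.7647.

8.7647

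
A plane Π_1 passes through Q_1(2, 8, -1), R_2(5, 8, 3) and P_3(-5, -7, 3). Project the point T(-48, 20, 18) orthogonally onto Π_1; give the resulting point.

Q_1R_2 = (3, 0, 4), Q_1P_3 = (-7, -15, 4); a normal to Π_1 is Q_1R_2 × Q_1P_3 = (60, -40, -45).
Using Q_1: Π_1 has equation 60x - 40y - 45z = -155.
Foot = T − λn with λ = (n·T − d)/|n|² = (-4490 − (-155))/7225 = -3/5.
Foot = (-48, 20, 18) − (-3/5)·(60, -40, -45) = (-12, -4, -9).

(-12, -4, -9)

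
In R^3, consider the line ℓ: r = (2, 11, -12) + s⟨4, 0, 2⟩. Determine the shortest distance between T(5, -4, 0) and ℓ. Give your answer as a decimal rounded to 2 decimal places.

17.70

Taking (2, 11, -12) on ℓ with direction v = (4, 0, 2): w = T − (2, 11, -12) = (3, -15, 12), and w × v = (-30, 42, 60).
Distance = |w × v| / |v| = √6264 / √20 ≈ 17.70.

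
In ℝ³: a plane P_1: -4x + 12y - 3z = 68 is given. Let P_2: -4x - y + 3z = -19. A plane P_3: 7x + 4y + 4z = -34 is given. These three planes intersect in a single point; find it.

Solving the 3×3 linear system -4x + 12y - 3z = 68, -4x - y + 3z = -19, 7x + 4y + 4z = -34 (e.g. by elimination or Cramer's rule, determinant = 535) gives (-2, 3, -8).

(-2, 3, -8)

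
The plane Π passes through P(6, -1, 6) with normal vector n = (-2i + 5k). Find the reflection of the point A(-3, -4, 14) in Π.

Π: n·r = n·P gives -2x + 5z = 18.
λ = (n·A − d)/|n|² = (76 − 18)/29 = 2.
Reflection = A − 2λn = (-3, -4, 14) − 4·(-2, 0, 5) = (5, -4, -6).

(5, -4, -6)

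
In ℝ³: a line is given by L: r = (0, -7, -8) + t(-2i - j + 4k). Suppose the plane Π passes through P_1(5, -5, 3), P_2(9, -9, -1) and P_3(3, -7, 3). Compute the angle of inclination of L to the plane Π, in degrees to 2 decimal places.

38.58

P_1P_2 = (4, -4, -4), P_1P_3 = (-2, -2, 0); a normal to Π is P_1P_2 × P_1P_3 = (-8, 8, -16).
Using P_1: Π has equation -8x + 8y - 16z = -128.
sin θ = |n·v| / (|n||v|) = |-56| / (√384 · √21) = 0.62361.
θ ≈ 38.58°.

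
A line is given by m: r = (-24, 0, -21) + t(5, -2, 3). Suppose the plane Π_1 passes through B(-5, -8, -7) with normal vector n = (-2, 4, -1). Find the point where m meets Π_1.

(-4, -8, -9)

Π_1: n·r = n·B gives -2x + 4y - z = -15.
Substitute r = (-24, 0, -21) + t(5, -2, 3) into the plane: 69 + (-21)t = -15, so t = 4.
Intersection: (-24, 0, -21) + 4·(5, -2, 3) = (-4, -8, -9).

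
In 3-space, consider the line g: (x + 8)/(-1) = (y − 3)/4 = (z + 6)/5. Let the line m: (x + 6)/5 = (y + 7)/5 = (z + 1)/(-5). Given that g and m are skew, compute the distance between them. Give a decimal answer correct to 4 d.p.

7.5145

g has direction (-1, 4, 5) through (-8, 3, -6).
m has direction (5, 5, -5) through (-6, -7, -1).
Common perpendicular direction n = (-1, 4, 5) × (5, 5, -5) = (-45, 20, -25).
With w = (-6, -7, -1) − (-8, 3, -6) = (2, -10, 5), w · n = -415.
Distance = |w · n| / |n| = |-415| / √3050 ≈ 7.5145.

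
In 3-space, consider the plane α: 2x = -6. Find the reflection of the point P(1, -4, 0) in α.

(-7, -4, 0)

λ = (n·P − d)/|n|² = (2 − (-6))/4 = 2.
Reflection = P − 2λn = (1, -4, 0) − 4·(2, 0, 0) = (-7, -4, 0).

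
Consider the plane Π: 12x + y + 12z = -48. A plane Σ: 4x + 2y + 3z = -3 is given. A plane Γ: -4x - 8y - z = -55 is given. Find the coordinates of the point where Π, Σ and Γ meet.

(-12, 12, 7)

Solving the 3×3 linear system 12x + y + 12z = -48, 4x + 2y + 3z = -3, -4x - 8y - z = -55 (e.g. by elimination or Cramer's rule, determinant = -32) gives (-12, 12, 7).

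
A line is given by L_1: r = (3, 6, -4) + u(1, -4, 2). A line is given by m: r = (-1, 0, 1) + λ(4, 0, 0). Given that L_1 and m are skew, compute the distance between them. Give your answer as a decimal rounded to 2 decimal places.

1.79

Common perpendicular direction n = (1, -4, 2) × (4, 0, 0) = (0, 8, 16).
With w = (-1, 0, 1) − (3, 6, -4) = (-4, -6, 5), w · n = 32.
Distance = |w · n| / |n| = |32| / √320 ≈ 1.79.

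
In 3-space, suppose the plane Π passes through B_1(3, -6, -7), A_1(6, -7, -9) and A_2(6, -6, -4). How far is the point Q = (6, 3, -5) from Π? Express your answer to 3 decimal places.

B_1A_1 = (3, -1, -2), B_1A_2 = (3, 0, 3); a normal to Π is B_1A_1 × B_1A_2 = (-3, -15, 3).
Using B_1: Π has equation -3x - 15y + 3z = 60.
n·Q − d = (-3)·(6) + (-15)·(3) + (3)·(-5) − 60 = -138; |n| = √243.
Distance = |-138| / √243 = 138/√243 ≈ 8.853.

8.853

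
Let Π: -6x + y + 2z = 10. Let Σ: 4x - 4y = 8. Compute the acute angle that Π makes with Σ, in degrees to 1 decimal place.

39.4

cos θ = |n₁·n₂| / (|n₁||n₂|) = |-28| / (√41 · √32).
θ = arccos(0.77302) ≈ 39.4°.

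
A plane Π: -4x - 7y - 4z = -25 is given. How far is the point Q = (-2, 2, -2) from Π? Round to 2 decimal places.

3.00

n·Q − d = (-4)·(-2) + (-7)·(2) + (-4)·(-2) − (-25) = 27; |n| = √81.
Distance = |27| / √81 = 27/√81 ≈ 3.00.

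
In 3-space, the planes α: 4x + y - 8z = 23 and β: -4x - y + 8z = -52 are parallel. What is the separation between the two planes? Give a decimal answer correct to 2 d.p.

Rescale β by 1/(-1): 4x + y - 8z = 52. Then distance = |23 − 52| / √81 ≈ 3.22.

3.22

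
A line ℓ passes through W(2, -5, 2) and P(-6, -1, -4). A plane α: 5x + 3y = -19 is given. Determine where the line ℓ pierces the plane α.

A direction vector for ℓ is P − W = (-8, 4, -6).
Substitute r = (2, -5, 2) + t(-8, 4, -6) into the plane: -5 + (-28)t = -19, so t = 1/2.
Intersection: (2, -5, 2) + (1/2)·(-8, 4, -6) = (-2, -3, -1).

(-2, -3, -1)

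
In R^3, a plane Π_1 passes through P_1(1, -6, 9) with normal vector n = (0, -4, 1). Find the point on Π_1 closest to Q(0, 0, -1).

Π_1: n·r = n·P_1 gives -4y + z = 33.
Foot = Q − λn with λ = (n·Q − d)/|n|² = (-1 − 33)/17 = -2.
Foot = (0, 0, -1) − (-2)·(0, -4, 1) = (0, -8, 1).

(0, -8, 1)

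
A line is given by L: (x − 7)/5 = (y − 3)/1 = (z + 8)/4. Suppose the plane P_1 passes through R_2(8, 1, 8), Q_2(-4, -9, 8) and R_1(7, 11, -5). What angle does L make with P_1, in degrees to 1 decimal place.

1.0

L has direction (5, 1, 4) through (7, 3, -8).
R_2Q_2 = (-12, -10, 0), R_2R_1 = (-1, 10, -13); a normal to P_1 is R_2Q_2 × R_2R_1 = (130, -156, -130).
Using R_2: P_1 has equation 130x - 156y - 130z = -156.
sin θ = |n·v| / (|n||v|) = |-26| / (√58136 · √42) = 0.01664.
θ ≈ 1.0°.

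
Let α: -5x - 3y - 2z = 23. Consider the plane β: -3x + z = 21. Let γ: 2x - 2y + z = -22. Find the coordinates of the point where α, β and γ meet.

(-7, 4, 0)

Solving the 3×3 linear system -5x - 3y - 2z = 23, -3x + z = 21, 2x - 2y + z = -22 (e.g. by elimination or Cramer's rule, determinant = -37) gives (-7, 4, 0).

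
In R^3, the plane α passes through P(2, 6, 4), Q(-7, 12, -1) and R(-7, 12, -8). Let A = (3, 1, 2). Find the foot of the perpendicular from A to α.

(5, 4, 2)

PQ = (-9, 6, -5), PR = (-9, 6, -12); a normal to α is PQ × PR = (-42, -63, 0).
Using P: α has equation -42x - 63y = -462.
Foot = A − λn with λ = (n·A − d)/|n|² = (-189 − (-462))/5733 = 1/21.
Foot = (3, 1, 2) − (1/21)·(-42, -63, 0) = (5, 4, 2).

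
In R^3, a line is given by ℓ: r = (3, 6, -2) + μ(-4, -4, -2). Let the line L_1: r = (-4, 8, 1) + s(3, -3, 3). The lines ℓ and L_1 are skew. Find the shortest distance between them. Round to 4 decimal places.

6.8641

Common perpendicular direction n = (-4, -4, -2) × (3, -3, 3) = (-18, 6, 24).
With w = (-4, 8, 1) − (3, 6, -2) = (-7, 2, 3), w · n = 210.
Distance = |w · n| / |n| = |210| / √936 ≈ 6.8641.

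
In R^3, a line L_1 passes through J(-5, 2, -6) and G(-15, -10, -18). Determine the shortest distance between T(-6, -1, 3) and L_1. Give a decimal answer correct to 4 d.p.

A direction vector for L_1 is G − J = (-10, -12, -12).
Taking (-5, 2, -6) on L_1 with direction v = (-10, -12, -12): w = T − (-5, 2, -6) = (-1, -3, 9), and w × v = (144, -102, -18).
Distance = |w × v| / |v| = √31464 / √388 ≈ 9.0052.

9.0052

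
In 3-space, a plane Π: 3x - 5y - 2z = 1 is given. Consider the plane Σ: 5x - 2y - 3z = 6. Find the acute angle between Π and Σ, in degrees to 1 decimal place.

35.3

cos θ = |n₁·n₂| / (|n₁||n₂|) = |31| / (√38 · √38).
θ = arccos(0.81579) ≈ 35.3°.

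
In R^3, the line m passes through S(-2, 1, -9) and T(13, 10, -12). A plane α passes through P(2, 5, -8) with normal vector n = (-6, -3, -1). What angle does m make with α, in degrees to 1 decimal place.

A direction vector for m is T − S = (15, 9, -3).
α: n·r = n·P gives -6x - 3y - z = -19.
sin θ = |n·v| / (|n||v|) = |-114| / (√46 · √315) = 0.94705.
θ ≈ 71.3°.

71.3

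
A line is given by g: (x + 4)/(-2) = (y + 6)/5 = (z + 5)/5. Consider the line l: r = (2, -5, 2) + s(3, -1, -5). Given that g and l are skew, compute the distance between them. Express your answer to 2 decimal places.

g has direction (-2, 5, 5) through (-4, -6, -5).
Common perpendicular direction n = (-2, 5, 5) × (3, -1, -5) = (-20, 5, -13).
With w = (2, -5, 2) − (-4, -6, -5) = (6, 1, 7), w · n = -206.
Distance = |w · n| / |n| = |-206| / √594 ≈ 8.45.

8.45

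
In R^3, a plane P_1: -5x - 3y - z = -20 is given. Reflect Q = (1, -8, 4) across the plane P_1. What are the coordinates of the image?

λ = (n·Q − d)/|n|² = (15 − (-20))/35 = 1.
Reflection = Q − 2λn = (1, -8, 4) − 2·(-5, -3, -1) = (11, -2, 6).

(11, -2, 6)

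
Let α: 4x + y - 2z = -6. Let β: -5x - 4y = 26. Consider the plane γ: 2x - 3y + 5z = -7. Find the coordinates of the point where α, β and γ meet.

(-2, -4, -3)

Solving the 3×3 linear system 4x + y - 2z = -6, -5x - 4y = 26, 2x - 3y + 5z = -7 (e.g. by elimination or Cramer's rule, determinant = -101) gives (-2, -4, -3).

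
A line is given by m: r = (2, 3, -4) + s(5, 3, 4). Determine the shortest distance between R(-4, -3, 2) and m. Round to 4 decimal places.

Taking (2, 3, -4) on m with direction v = (5, 3, 4): w = R − (2, 3, -4) = (-6, -6, 6), and w × v = (-42, 54, 12).
Distance = |w × v| / |v| = √4824 / √50 ≈ 9.8224.

9.8224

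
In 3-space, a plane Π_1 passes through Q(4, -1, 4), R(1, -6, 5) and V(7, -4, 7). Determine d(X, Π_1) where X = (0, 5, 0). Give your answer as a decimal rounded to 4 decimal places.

QR = (-3, -5, 1), QV = (3, -3, 3); a normal to Π_1 is QR × QV = (-12, 12, 24).
Using Q: Π_1 has equation -12x + 12y + 24z = 36.
n·X − d = (-12)·(0) + (12)·(5) + (24)·(0) − 36 = 24; |n| = √864.
Distance = |24| / √864 = 24/√864 ≈ 0.8165.

0.8165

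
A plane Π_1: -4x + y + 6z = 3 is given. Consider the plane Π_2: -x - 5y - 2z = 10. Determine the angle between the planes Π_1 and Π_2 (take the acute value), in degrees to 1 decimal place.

71.0

cos θ = |n₁·n₂| / (|n₁||n₂|) = |-13| / (√53 · √30).
θ = arccos(0.32602) ≈ 71.0°.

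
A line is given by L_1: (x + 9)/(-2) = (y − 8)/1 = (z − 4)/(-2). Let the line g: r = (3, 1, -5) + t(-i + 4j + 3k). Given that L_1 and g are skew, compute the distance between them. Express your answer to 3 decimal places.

9.087

L_1 has direction (-2, 1, -2) through (-9, 8, 4).
Common perpendicular direction n = (-2, 1, -2) × (-1, 4, 3) = (11, 8, -7).
With w = (3, 1, -5) − (-9, 8, 4) = (12, -7, -9), w · n = 139.
Distance = |w · n| / |n| = |139| / √234 ≈ 9.087.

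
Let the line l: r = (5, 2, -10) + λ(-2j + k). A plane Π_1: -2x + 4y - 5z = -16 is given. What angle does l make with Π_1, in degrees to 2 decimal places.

60.07

sin θ = |n·v| / (|n||v|) = |-13| / (√45 · √5) = 0.86667.
θ ≈ 60.07°.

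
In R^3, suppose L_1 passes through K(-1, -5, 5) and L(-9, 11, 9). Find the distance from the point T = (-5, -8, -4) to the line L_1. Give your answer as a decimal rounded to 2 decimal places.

9.90

A direction vector for L_1 is L − K = (-8, 16, 4).
Taking (-1, -5, 5) on L_1 with direction v = (-8, 16, 4): w = T − (-1, -5, 5) = (-4, -3, -9), and w × v = (132, 88, -88).
Distance = |w × v| / |v| = √32912 / √336 ≈ 9.90.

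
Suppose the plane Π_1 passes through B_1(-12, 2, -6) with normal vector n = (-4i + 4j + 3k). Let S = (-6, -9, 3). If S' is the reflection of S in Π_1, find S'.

Π_1: n·r = n·B_1 gives -4x + 4y + 3z = 38.
λ = (n·S − d)/|n|² = (-3 − 38)/41 = -1.
Reflection = S − 2λn = (-6, -9, 3) − (-2)·(-4, 4, 3) = (-14, -1, 9).

(-14, -1, 9)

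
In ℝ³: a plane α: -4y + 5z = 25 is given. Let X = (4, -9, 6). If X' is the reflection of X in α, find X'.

λ = (n·X − d)/|n|² = (66 − 25)/41 = 1.
Reflection = X − 2λn = (4, -9, 6) − 2·(0, -4, 5) = (4, -1, -4).

(4, -1, -4)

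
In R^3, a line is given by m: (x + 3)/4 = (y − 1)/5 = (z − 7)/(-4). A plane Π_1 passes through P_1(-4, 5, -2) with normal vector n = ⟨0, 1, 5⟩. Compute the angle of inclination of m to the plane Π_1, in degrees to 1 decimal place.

m has direction (4, 5, -4) through (-3, 1, 7).
Π_1: n·r = n·P_1 gives y + 5z = -5.
sin θ = |n·v| / (|n||v|) = |-15| / (√26 · √57) = 0.38964.
θ ≈ 22.9°.

22.9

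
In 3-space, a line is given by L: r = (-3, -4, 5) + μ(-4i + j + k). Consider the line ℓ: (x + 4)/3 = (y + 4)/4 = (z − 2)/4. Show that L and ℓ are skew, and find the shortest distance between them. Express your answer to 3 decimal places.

ℓ has direction (3, 4, 4) through (-4, -4, 2).
Common perpendicular direction n = (-4, 1, 1) × (3, 4, 4) = (0, 19, -19).
With w = (-4, -4, 2) − (-3, -4, 5) = (-1, 0, -3), w · n = 57.
Since n ≠ 0 the lines are not parallel, and w · n = 57 ≠ 0 so they do not intersect; hence they are skew.
Distance = |w · n| / |n| = |57| / √722 ≈ 2.121.

2.121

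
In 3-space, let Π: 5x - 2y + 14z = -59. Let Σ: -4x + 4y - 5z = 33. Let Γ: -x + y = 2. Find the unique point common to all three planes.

(5, 7, -5)

Solving the 3×3 linear system 5x - 2y + 14z = -59, -4x + 4y - 5z = 33, -x + y = 2 (e.g. by elimination or Cramer's rule, determinant = 15) gives (5, 7, -5).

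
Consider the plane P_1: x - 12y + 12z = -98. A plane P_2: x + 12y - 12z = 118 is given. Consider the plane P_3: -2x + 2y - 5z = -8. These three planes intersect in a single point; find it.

Solving the 3×3 linear system x - 12y + 12z = -98, x + 12y - 12z = 118, -2x + 2y - 5z = -8 (e.g. by elimination or Cramer's rule, determinant = -72) gives (10, 11, 2).

(10, 11, 2)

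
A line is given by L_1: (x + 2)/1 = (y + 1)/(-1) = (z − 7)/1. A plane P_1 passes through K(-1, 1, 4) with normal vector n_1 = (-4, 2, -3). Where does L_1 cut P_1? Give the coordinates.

(-3, 0, 6)

L_1 has direction (1, -1, 1) through (-2, -1, 7).
P_1: n_1·r = n_1·K gives -4x + 2y - 3z = -6.
Substitute r = (-2, -1, 7) + t(1, -1, 1) into the plane: -15 + (-9)t = -6, so t = -1.
Intersection: (-2, -1, 7) + (-1)·(1, -1, 1) = (-3, 0, 6).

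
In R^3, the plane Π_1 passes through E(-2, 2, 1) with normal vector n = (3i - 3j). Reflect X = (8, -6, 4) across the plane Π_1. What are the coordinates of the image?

Π_1: n·r = n·E gives 3x - 3y = -12.
λ = (n·X − d)/|n|² = (42 − (-12))/18 = 3.
Reflection = X − 2λn = (8, -6, 4) − 6·(3, -3, 0) = (-10, 12, 4).

(-10, 12, 4)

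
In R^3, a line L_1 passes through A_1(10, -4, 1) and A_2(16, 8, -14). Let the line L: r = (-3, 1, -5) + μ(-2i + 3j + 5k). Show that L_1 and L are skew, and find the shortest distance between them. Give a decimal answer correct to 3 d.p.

14.299

A direction vector for L_1 is A_2 − A_1 = (6, 12, -15).
Common perpendicular direction n = (6, 12, -15) × (-2, 3, 5) = (105, 0, 42).
With w = (-3, 1, -5) − (10, -4, 1) = (-13, 5, -6), w · n = -1617.
Since n ≠ 0 the lines are not parallel, and w · n = -1617 ≠ 0 so they do not intersect; hence they are skew.
Distance = |w · n| / |n| = |-1617| / √12789 ≈ 14.299.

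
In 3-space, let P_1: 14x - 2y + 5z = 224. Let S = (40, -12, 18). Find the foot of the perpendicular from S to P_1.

(12, -8, 8)

Foot = S − λn with λ = (n·S − d)/|n|² = (674 − 224)/225 = 2.
Foot = (40, -12, 18) − 2·(14, -2, 5) = (12, -8, 8).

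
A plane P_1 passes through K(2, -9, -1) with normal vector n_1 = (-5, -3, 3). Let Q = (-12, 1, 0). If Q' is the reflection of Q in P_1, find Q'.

(-2, 7, -6)

P_1: n_1·r = n_1·K gives -5x - 3y + 3z = 14.
λ = (n·Q − d)/|n|² = (57 − 14)/43 = 1.
Reflection = Q − 2λn = (-12, 1, 0) − 2·(-5, -3, 3) = (-2, 7, -6).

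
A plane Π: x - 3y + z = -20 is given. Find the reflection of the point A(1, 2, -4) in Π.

λ = (n·A − d)/|n|² = (-9 − (-20))/11 = 1.
Reflection = A − 2λn = (1, 2, -4) − 2·(1, -3, 1) = (-1, 8, -6).

(-1, 8, -6)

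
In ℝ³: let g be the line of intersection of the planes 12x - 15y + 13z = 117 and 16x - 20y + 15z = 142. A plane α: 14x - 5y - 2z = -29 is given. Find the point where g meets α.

Direction of g: (12, -15, 13) × (16, -20, 15) = (35, 28, 0).
A point on g: solving the two plane equations with x = 17 gives (17, 11, 6).
Substitute r = (17, 11, 6) + t(35, 28, 0) into the plane: 171 + 350t = -29, so t = -4/7.
Intersection: (17, 11, 6) + (-4/7)·(35, 28, 0) = (-3, -5, 6).

(-3, -5, 6)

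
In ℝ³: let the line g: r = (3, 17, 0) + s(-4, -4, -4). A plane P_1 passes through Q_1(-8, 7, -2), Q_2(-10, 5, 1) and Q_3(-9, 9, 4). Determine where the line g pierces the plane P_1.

Q_1Q_2 = (-2, -2, 3), Q_1Q_3 = (-1, 2, 6); a normal to P_1 is Q_1Q_2 × Q_1Q_3 = (-18, 9, -6).
Using Q_1: P_1 has equation -18x + 9y - 6z = 219.
Substitute r = (3, 17, 0) + t(-4, -4, -4) into the plane: 99 + 60t = 219, so t = 2.
Intersection: (3, 17, 0) + 2·(-4, -4, -4) = (-5, 9, -8).

(-5, 9, -8)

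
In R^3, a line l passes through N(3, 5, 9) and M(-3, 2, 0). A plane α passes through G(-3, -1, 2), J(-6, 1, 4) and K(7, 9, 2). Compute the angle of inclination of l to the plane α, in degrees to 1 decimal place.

52.3

A direction vector for l is M − N = (-6, -3, -9).
GJ = (-3, 2, 2), GK = (10, 10, 0); a normal to α is GJ × GK = (-20, 20, -50).
Using G: α has equation -20x + 20y - 50z = -60.
sin θ = |n·v| / (|n||v|) = |510| / (√3300 · √126) = 0.79091.
θ ≈ 52.3°.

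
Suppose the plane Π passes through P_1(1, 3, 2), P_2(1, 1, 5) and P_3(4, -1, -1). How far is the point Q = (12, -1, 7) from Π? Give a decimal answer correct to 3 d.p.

P_1P_2 = (0, -2, 3), P_1P_3 = (3, -4, -3); a normal to Π is P_1P_2 × P_1P_3 = (18, 9, 6).
Using P_1: Π has equation 18x + 9y + 6z = 57.
n·Q − d = (18)·(12) + (9)·(-1) + (6)·(7) − 57 = 192; |n| = √441.
Distance = |192| / √441 = 192/√441 ≈ 9.143.

9.143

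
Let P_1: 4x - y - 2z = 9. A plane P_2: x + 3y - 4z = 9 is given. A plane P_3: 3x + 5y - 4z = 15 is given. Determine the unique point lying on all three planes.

Solving the 3×3 linear system 4x - y - 2z = 9, x + 3y - 4z = 9, 3x + 5y - 4z = 15 (e.g. by elimination or Cramer's rule, determinant = 48) gives (2, 1, -1).

(2, 1, -1)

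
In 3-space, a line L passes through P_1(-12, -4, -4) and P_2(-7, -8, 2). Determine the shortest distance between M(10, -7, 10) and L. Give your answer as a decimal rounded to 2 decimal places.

11.74

A direction vector for L is P_2 − P_1 = (5, -4, 6).
Taking (-12, -4, -4) on L with direction v = (5, -4, 6): w = M − (-12, -4, -4) = (22, -3, 14), and w × v = (38, -62, -73).
Distance = |w × v| / |v| = √10617 / √77 ≈ 11.74.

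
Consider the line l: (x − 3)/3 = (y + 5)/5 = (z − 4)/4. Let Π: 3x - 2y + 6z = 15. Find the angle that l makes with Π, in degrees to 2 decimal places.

l has direction (3, 5, 4) through (3, -5, 4).
sin θ = |n·v| / (|n||v|) = |23| / (√49 · √50) = 0.46467.
θ ≈ 27.69°.

27.69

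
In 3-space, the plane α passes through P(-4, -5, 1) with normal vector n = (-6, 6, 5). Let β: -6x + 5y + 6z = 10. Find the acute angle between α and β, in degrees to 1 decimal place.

8.2

α: n·r = n·P gives -6x + 6y + 5z = -1.
cos θ = |n₁·n₂| / (|n₁||n₂|) = |96| / (√97 · √97).
θ = arccos(0.98969) ≈ 8.2°.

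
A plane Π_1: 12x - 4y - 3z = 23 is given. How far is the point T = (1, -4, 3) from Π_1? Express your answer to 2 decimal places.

0.31

n·T − d = (12)·(1) + (-4)·(-4) + (-3)·(3) − 23 = -4; |n| = √169.
Distance = |-4| / √169 = 4/√169 ≈ 0.31.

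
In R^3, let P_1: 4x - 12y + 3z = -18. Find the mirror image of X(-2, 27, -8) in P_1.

(14, -21, 4)

λ = (n·X − d)/|n|² = (-356 − (-18))/169 = -2.
Reflection = X − 2λn = (-2, 27, -8) − (-4)·(4, -12, 3) = (14, -21, 4).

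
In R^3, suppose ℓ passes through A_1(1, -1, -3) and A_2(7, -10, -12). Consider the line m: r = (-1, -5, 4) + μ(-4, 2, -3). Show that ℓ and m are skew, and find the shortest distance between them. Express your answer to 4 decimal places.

6.3816

A direction vector for ℓ is A_2 − A_1 = (6, -9, -9).
Common perpendicular direction n = (6, -9, -9) × (-4, 2, -3) = (45, 54, -24).
With w = (-1, -5, 4) − (1, -1, -3) = (-2, -4, 7), w · n = -474.
Since n ≠ 0 the lines are not parallel, and w · n = -474 ≠ 0 so they do not intersect; hence they are skew.
Distance = |w · n| / |n| = |-474| / √5517 ≈ 6.3816.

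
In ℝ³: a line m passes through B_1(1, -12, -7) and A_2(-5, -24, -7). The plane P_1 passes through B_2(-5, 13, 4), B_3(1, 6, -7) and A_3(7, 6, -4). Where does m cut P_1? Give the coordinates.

(9, 4, -7)

A direction vector for m is A_2 − B_1 = (-6, -12, 0).
B_2B_3 = (6, -7, -11), B_2A_3 = (12, -7, -8); a normal to P_1 is B_2B_3 × B_2A_3 = (-21, -84, 42).
Using B_2: P_1 has equation -21x - 84y + 42z = -819.
Substitute r = (1, -12, -7) + t(-6, -12, 0) into the plane: 693 + 1134t = -819, so t = -4/3.
Intersection: (1, -12, -7) + (-4/3)·(-6, -12, 0) = (9, 4, -7).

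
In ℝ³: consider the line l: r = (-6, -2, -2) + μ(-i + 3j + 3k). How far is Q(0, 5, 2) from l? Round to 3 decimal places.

7.914

Taking (-6, -2, -2) on l with direction v = (-1, 3, 3): w = Q − (-6, -2, -2) = (6, 7, 4), and w × v = (9, -22, 25).
Distance = |w × v| / |v| = √1190 / √19 ≈ 7.914.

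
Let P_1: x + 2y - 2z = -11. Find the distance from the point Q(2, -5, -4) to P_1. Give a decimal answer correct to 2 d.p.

3.67

n·Q − d = (1)·(2) + (2)·(-5) + (-2)·(-4) − (-11) = 11; |n| = √9.
Distance = |11| / √9 = 11/√9 ≈ 3.67.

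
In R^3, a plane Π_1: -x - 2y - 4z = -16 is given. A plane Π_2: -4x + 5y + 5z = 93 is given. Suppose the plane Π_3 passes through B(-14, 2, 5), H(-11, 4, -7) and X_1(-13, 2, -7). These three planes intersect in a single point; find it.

BH = (3, 2, -12), BX_1 = (1, 0, -12); a normal to Π_3 is BH × BX_1 = (-24, 24, -2).
Using B: Π_3 has equation -24x + 24y - 2z = 374.
Solving the 3×3 linear system -x - 2y - 4z = -16, -4x + 5y + 5z = 93, -24x + 24y - 2z = 374 (e.g. by elimination or Cramer's rule, determinant = 290) gives (-12, 4, 5).

(-12, 4, 5)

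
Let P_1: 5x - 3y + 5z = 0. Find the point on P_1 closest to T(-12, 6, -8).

(-2, 0, 2)

Foot = T − λn with λ = (n·T − d)/|n|² = (-118 − 0)/59 = -2.
Foot = (-12, 6, -8) − (-2)·(5, -3, 5) = (-2, 0, 2).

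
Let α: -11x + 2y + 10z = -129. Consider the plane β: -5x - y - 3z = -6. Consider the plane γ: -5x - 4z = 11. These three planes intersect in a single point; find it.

(5, 8, -9)

Solving the 3×3 linear system -11x + 2y + 10z = -129, -5x - y - 3z = -6, -5x - 4z = 11 (e.g. by elimination or Cramer's rule, determinant = -104) gives (5, 8, -9).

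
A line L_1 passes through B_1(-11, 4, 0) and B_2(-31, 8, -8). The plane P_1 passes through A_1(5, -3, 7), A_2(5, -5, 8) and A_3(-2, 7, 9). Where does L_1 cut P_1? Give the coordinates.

(4, 1, 6)

A direction vector for L_1 is B_2 − B_1 = (-20, 4, -8).
A_1A_2 = (0, -2, 1), A_1A_3 = (-7, 10, 2); a normal to P_1 is A_1A_2 × A_1A_3 = (-14, -7, -14).
Using A_1: P_1 has equation -14x - 7y - 14z = -147.
Substitute r = (-11, 4, 0) + t(-20, 4, -8) into the plane: 126 + 364t = -147, so t = -3/4.
Intersection: (-11, 4, 0) + (-3/4)·(-20, 4, -8) = (4, 1, 6).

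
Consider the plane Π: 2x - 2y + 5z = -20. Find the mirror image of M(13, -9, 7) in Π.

(1, 3, -23)

λ = (n·M − d)/|n|² = (79 − (-20))/33 = 3.
Reflection = M − 2λn = (13, -9, 7) − 6·(2, -2, 5) = (1, 3, -23).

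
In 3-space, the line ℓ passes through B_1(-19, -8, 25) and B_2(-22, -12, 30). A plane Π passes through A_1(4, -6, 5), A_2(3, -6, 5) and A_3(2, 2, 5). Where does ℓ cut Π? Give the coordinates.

(-7, 8, 5)

A direction vector for ℓ is B_2 − B_1 = (-3, -4, 5).
A_1A_2 = (-1, 0, 0), A_1A_3 = (-2, 8, 0); a normal to Π is A_1A_2 × A_1A_3 = (0, 0, -8).
Using A_1: Π has equation -8z = -40.
Substitute r = (-19, -8, 25) + t(-3, -4, 5) into the plane: -200 + (-40)t = -40, so t = -4.
Intersection: (-19, -8, 25) + (-4)·(-3, -4, 5) = (-7, 8, 5).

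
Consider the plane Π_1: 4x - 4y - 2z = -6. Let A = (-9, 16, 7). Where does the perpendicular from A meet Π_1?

(3, 4, 1)

Foot = A − λn with λ = (n·A − d)/|n|² = (-114 − (-6))/36 = -3.
Foot = (-9, 16, 7) − (-3)·(4, -4, -2) = (3, 4, 1).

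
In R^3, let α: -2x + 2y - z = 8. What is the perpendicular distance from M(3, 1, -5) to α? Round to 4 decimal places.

n·M − d = (-2)·(3) + (2)·(1) + (-1)·(-5) − 8 = -7; |n| = √9.
Distance = |-7| / √9 = 7/√9 ≈ 2.3333.

2.3333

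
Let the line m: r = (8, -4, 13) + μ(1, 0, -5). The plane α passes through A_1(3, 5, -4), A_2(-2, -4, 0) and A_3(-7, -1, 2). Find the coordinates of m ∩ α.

(12, -4, -7)

A_1A_2 = (-5, -9, 4), A_1A_3 = (-10, -6, 6); a normal to α is A_1A_2 × A_1A_3 = (-30, -10, -60).
Using A_1: α has equation -30x - 10y - 60z = 100.
Substitute r = (8, -4, 13) + t(1, 0, -5) into the plane: -980 + 270t = 100, so t = 4.
Intersection: (8, -4, 13) + 4·(1, 0, -5) = (12, -4, -7).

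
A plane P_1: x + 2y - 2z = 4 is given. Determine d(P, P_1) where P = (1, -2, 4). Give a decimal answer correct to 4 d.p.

5.0000

n·P − d = (1)·(1) + (2)·(-2) + (-2)·(4) − 4 = -15; |n| = √9.
Distance = |-15| / √9 = 15/√9 ≈ 5.0000.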